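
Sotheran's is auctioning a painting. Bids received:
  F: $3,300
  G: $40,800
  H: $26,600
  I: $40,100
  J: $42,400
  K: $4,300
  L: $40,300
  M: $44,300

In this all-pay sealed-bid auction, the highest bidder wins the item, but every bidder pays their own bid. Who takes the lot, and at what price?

M pays $44,300

Bids ranked: 44,300 (M) > 42,400 (J) > 40,800 (G) > 40,300 (L) > 40,100 (I) > 26,600 (H) > …
M is highest and takes the item; every bidder forfeits their bid.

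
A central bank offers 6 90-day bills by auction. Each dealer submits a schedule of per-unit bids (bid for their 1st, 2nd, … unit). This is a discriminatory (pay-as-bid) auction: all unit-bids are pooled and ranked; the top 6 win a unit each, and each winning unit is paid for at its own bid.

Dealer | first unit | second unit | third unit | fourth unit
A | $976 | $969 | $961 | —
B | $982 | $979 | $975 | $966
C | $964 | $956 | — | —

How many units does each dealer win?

A 2, B 4

Merging the schedules and taking the best 6: 982 (B-1), 979 (B-2), 976 (A-1), 975 (B-3), 969 (A-2), 966 (B-4)
Next rejected bid: $964 (not a price — pay-as-bid).
Allocation: A 2, B 4.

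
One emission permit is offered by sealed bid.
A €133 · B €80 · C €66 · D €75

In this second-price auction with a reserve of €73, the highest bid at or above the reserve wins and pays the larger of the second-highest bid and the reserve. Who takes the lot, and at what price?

A pays €80

Rule: the highest bid at or above the reserve wins and pays the larger of the second-highest bid and the reserve.
Bids in order: 133 (A) > 80 (B) > 75 (D) > 66 (C)
A has the top bid at or above the reserve (€133).
Second-highest bid €80 exceeds the reserve €73 → payment €80.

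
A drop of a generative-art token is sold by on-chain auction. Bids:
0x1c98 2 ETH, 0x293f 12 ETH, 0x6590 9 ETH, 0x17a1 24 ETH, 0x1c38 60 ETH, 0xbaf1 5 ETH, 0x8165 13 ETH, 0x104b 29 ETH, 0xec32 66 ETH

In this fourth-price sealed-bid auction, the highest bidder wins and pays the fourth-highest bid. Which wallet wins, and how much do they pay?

0xec32 pays 24 ETH

Fourth-price sealed-bid auction: the highest bidder wins and pays the fourth-highest bid.
Sorting bids: 66 (0xec32) > 60 (0x1c38) > 29 (0x104b) > 24 (0x17a1) > 13 (0x8165) > 12 (0x293f) > …
0xec32 wins; payment is bid #4 in the ranking = 24 ETH.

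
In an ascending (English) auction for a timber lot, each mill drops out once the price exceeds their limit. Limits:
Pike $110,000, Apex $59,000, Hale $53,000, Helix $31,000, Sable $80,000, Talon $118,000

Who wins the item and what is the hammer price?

Talon wins at $110,000

Rule: the price rises until one bidder remains; the winner pays the price at which the last rival dropped out.
Limits in order: 118,000 (Talon) > 110,000 (Pike) > 80,000 (Sable) > 59,000 (Apex) > 53,000 (Hale) > 31,000 (Helix)
Pike is the last rival to drop out, at $110,000; Talon remains and wins at that price.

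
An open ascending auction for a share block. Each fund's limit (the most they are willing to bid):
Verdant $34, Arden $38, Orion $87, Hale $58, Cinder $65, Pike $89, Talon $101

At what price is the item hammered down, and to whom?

Open ascending-bid auction: the price rises until one bidder remains; the winner pays the price at which the last rival dropped out.
Limits ranked: 101 (Talon) > 89 (Pike) > 87 (Orion) > 65 (Cinder) > 58 (Hale) > 38 (Arden) > …
Once the price passes $89, only Talon is left; the hammer falls at Pike's limit of $89.

Talon wins at $89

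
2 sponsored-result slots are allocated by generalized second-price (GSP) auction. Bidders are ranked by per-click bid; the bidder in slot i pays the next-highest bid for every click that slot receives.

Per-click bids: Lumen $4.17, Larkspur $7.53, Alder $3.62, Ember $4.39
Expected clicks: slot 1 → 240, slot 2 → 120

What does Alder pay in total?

Ranked by bid: $7.53 (Larkspur) > $4.39 (Ember) > $4.17 (Lumen) > …
Alder ranks below slot 2 → no slot, pays nothing.

Alder pays $0.00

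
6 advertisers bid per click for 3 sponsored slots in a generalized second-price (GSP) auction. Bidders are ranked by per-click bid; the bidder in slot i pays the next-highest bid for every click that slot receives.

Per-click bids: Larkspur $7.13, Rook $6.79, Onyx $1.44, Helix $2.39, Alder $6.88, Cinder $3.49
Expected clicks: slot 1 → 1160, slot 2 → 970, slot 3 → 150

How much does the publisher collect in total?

Total revenue: $15090.60

Per-click bids in order: $7.13 (Larkspur) > $6.88 (Alder) > $6.79 (Rook) > $3.49 (Cinder) > …
Slot 1: Larkspur pays $6.88 × 1160 = $7980.80
Slot 2: Alder pays $6.79 × 970 = $6586.30
Slot 3: Rook pays $3.49 × 150 = $523.50
Total = $15090.60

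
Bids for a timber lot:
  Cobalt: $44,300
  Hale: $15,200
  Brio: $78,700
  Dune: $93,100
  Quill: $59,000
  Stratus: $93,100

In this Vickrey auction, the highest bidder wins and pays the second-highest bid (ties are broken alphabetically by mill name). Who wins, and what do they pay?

Sorting bids: 93,100 (Dune) > 93,100 (Stratus) > 78,700 (Brio) > 59,000 (Quill) > 44,300 (Cobalt) > 15,200 (Hale)
Tie at $93,100 → Dune wins by tie-break.
Second-price: Dune pays Stratus's bid of $93,100.

Dune pays $93,100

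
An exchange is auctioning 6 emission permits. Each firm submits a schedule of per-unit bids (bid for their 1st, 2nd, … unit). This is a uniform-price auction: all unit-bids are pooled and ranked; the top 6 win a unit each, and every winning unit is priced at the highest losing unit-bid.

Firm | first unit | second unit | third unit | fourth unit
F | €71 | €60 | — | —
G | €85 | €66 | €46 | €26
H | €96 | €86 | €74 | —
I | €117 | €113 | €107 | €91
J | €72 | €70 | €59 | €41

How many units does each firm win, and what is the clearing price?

H 2, I 4; clearing price €85

All unit-bids, highest first — top 6: 117 (I-1), 113 (I-2), 107 (I-3), 96 (H-1), 91 (I-4), 86 (H-2)
Highest rejected unit-bid = €85.
Allocation: H 2, I 4.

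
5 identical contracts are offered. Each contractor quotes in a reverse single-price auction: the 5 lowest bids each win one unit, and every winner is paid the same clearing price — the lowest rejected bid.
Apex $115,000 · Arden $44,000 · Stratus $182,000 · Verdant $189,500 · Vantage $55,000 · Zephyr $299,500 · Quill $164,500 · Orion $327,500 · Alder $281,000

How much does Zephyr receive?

Ordering the bids: 44,000 (Arden), 55,000 (Vantage), 115,000 (Apex), 164,500 (Quill), 182,000 (Stratus), 189,500 (Verdant), 281,000 (Alder), …
Winners (5 units): Arden, Vantage, Apex, Quill, Stratus.
Clearing price = lowest rejected bid = $189,500.
Zephyr does not win → is paid $0.

Zephyr is paid $0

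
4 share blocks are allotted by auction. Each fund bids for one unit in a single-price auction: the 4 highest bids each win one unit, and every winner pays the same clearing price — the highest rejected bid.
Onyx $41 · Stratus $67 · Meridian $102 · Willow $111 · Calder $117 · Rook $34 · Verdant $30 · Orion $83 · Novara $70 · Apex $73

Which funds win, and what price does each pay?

Sorting: 117 (Calder), 111 (Willow), 102 (Meridian), 83 (Orion), 73 (Apex), 70 (Novara), …
Winners (4 units): Calder, Willow, Meridian, Orion.
Highest unsuccessful bid: $73 → clearing price.

Calder, Willow, Meridian, Orion; each pays $73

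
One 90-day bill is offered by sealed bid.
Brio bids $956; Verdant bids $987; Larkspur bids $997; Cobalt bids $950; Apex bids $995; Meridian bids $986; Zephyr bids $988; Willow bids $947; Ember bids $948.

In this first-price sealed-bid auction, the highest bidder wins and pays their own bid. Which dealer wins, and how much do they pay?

Rule: the highest bidder wins and pays their own bid.
Bids ranked: 997 (Larkspur) > 995 (Apex) > 988 (Zephyr) > 987 (Verdant) > 986 (Meridian) > 956 (Brio) > …
First-price: Larkspur pays what they bid, $997.

Larkspur pays $997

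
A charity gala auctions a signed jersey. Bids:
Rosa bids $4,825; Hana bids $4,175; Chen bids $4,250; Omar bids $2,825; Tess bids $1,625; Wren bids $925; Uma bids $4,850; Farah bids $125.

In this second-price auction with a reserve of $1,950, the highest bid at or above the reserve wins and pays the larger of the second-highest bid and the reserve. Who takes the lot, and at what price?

Second-price auction with a reserve of $1,950: the highest bid at or above the reserve wins and pays the larger of the second-highest bid and the reserve.
Sorting bids: 4,850 (Uma) > 4,825 (Rosa) > 4,250 (Chen) > 4,175 (Hana) > 2,825 (Omar) > 1,625 (Tess) > …
Highest eligible bid: Uma at $4,850.
Second-highest bid $4,825 exceeds the reserve $1,950 → payment $4,825.

Uma pays $4,825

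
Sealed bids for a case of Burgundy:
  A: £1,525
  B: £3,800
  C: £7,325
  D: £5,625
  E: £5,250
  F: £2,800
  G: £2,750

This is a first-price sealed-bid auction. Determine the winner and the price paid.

C pays £7,325

First-price sealed-bid auction: the highest bidder wins and pays their own bid.
Sorting bids: 7,325 (C) > 5,625 (D) > 5,250 (E) > 3,800 (B) > 2,800 (F) > 2,750 (G) > …
C is highest → pays own bid, £7,325.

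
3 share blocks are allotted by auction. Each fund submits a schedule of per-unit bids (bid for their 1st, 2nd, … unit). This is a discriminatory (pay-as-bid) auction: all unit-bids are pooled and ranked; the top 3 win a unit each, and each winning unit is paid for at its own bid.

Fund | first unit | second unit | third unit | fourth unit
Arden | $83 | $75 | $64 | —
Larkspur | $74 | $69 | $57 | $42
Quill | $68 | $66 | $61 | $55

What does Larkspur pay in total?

Pooled unit-bids ranked (top 3): 83 (Arden-1), 75 (Arden-2), 74 (Larkspur-1)
Next rejected bid: $69 (not a price — pay-as-bid).
Larkspur's winning unit-bids: 74 = $74.

Larkspur pays $74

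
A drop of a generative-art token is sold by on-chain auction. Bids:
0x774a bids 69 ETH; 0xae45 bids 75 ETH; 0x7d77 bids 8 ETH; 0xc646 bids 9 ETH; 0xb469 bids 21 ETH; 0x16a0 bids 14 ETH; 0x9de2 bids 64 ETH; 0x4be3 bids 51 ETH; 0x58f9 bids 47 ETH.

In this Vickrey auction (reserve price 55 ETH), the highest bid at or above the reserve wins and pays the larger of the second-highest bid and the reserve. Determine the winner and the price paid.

Vickrey auction (reserve price 55 ETH): the highest bid at or above the reserve wins and pays the larger of the second-highest bid and the reserve.
Bids ranked: 75 (0xae45) > 69 (0x774a) > 64 (0x9de2) > 51 (0x4be3) > 47 (0x58f9) > 21 (0xb469) > …
0xae45 has the top bid at or above the reserve (75 ETH).
max(second-highest 69 ETH, reserve 55 ETH) = 69 ETH; the reserve does not bind.

0xae45 pays 69 ETH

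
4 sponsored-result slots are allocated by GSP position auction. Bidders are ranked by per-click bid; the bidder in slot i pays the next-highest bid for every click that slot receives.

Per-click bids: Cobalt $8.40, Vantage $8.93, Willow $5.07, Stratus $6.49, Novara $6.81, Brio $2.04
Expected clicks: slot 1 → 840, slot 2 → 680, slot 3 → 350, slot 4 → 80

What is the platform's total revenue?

Per-click bids in order: $8.93 (Vantage) > $8.40 (Cobalt) > $6.81 (Novara) > $6.49 (Stratus) > $5.07 (Willow) > …
Slot 1: Vantage pays $8.40 × 840 = $7056.00
Slot 2: Cobalt pays $6.81 × 680 = $4630.80
Slot 3: Novara pays $6.49 × 350 = $2271.50
Slot 4: Stratus pays $5.07 × 80 = $405.60
Total = $14363.90

Total revenue: $14363.90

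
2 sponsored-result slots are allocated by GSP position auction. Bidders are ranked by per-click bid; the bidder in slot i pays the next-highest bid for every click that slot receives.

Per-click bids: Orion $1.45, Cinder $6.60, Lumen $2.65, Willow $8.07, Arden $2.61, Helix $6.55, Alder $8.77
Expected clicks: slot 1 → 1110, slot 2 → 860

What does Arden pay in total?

Sorting advertisers: $8.77 (Alder) > $8.07 (Willow) > $6.60 (Cinder) > …
Arden ranks below slot 2 → no slot, pays nothing.

Arden pays $0.00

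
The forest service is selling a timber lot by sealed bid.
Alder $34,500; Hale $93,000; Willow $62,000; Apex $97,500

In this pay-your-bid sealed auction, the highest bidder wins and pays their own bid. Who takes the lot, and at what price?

Pay-your-bid sealed auction: the highest bidder wins and pays their own bid.
Sorting bids: 97,500 (Apex) > 93,000 (Hale) > 62,000 (Willow) > 34,500 (Alder)
First-price: Apex pays what they bid, $97,500.

Apex pays $97,500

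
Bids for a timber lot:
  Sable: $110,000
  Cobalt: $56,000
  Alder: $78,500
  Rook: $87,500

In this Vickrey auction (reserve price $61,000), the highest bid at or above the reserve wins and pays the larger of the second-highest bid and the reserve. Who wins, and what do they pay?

Vickrey auction (reserve price $61,000): the highest bid at or above the reserve wins and pays the larger of the second-highest bid and the reserve.
Sorting bids: 110,000 (Sable) > 87,500 (Rook) > 78,500 (Alder) > 56,000 (Cobalt)
Highest eligible bid: Sable at $110,000.
max(second-highest $87,500, reserve $61,000) = $87,500; the reserve does not bind.

Sable pays $87,500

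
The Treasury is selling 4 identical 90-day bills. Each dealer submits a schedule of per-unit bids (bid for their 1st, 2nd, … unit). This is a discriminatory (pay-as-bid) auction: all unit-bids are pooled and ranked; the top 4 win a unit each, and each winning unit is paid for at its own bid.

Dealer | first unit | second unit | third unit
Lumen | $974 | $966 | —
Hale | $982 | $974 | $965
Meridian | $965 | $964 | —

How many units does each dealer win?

Hale 2, Lumen 2

Merging the schedules and taking the best 4: 982 (Hale-1), 974 (Lumen-1), 974 (Hale-2), 966 (Lumen-2)
Next rejected bid: $965 (not a price — pay-as-bid).
Allocation: Hale 2, Lumen 2.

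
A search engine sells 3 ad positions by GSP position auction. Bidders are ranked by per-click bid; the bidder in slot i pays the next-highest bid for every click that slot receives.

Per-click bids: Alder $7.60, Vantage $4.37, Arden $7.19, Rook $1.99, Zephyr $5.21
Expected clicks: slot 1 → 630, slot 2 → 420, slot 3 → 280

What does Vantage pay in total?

Per-click bids in order: $7.60 (Alder) > $7.19 (Arden) > $5.21 (Zephyr) > $4.37 (Vantage) > …
Vantage ranks below slot 3 → no slot, pays nothing.

Vantage pays $0.00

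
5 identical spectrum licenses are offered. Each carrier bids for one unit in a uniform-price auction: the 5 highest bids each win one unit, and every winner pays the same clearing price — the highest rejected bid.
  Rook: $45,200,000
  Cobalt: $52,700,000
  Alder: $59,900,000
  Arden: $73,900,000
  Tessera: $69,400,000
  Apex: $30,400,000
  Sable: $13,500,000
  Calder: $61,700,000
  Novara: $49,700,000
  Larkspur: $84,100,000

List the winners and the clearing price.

Bids ranked high→low: 84,100,000 (Larkspur), 73,900,000 (Arden), 69,400,000 (Tessera), 61,700,000 (Calder), 59,900,000 (Alder), 52,700,000 (Cobalt), 49,700,000 (Novara), …
The 5 highest are Larkspur, Arden, Tessera, Calder, Alder.
Clearing price = highest rejected bid = $52,700,000.

Larkspur, Arden, Tessera, Calder, Alder; each pays $52,700,000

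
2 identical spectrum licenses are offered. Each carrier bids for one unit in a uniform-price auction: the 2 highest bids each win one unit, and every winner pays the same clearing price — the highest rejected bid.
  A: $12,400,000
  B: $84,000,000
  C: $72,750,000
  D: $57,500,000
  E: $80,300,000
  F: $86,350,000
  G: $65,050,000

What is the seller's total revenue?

Ordering the bids: 86,350,000 (F), 84,000,000 (B), 80,300,000 (E), 72,750,000 (C), …
Top 2: F, B.
Highest unsuccessful bid: $80,300,000 → clearing price.
Total revenue = 2 × $80,300,000 = $160,600,000.

Total revenue: $160,600,000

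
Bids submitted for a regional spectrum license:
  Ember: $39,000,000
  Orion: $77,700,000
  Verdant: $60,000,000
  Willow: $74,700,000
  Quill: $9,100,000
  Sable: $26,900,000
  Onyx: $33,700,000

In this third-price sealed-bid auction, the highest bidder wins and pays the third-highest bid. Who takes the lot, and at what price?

Bids ranked: 77,700,000 (Orion) > 74,700,000 (Willow) > 60,000,000 (Verdant) > 39,000,000 (Ember) > 33,700,000 (Onyx) > 26,900,000 (Sable) > …
Orion is highest; pays the third-highest bid, $60,000,000.

Orion pays $60,000,000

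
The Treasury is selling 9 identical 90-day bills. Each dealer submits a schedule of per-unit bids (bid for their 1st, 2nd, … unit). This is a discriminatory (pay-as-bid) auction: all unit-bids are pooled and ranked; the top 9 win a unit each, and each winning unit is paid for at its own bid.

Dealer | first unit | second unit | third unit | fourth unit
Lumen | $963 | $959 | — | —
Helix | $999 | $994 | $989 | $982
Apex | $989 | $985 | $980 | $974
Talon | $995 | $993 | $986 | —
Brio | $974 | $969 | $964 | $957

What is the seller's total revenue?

Total revenue: $8,912

Pooled unit-bids ranked (top 9): 999 (Helix-1), 995 (Talon-1), 994 (Helix-2), 993 (Talon-2), 989 (Helix-3), 989 (Apex-1), 986 (Talon-3), 985 (Apex-2), 982 (Helix-4)
Next rejected bid: $980 (not a price — pay-as-bid).
Each winning unit pays its own bid.
Revenue = 999 + 995 + 994 + 993 + 989 + 989 + 986 + 985 + 982 = $8,912.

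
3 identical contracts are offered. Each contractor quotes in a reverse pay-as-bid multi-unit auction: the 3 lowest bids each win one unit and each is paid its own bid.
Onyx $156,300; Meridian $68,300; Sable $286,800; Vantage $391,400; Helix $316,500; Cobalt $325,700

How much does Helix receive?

Helix is paid $0

Ordering the bids: 68,300 (Meridian), 156,300 (Onyx), 286,800 (Sable), 316,500 (Helix), 325,700 (Cobalt), …
The 3 lowest are Meridian, Onyx, Sable.
Helix does not win → $0.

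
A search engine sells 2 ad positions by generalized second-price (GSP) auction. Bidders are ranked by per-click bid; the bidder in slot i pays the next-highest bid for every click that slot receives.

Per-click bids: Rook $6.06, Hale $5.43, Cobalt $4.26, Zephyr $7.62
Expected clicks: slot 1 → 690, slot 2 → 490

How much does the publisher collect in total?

Total revenue: $6842.10

Per-click bids in order: $7.62 (Zephyr) > $6.06 (Rook) > $5.43 (Hale) > …
Slot 1: Zephyr pays $6.06 × 690 = $4181.40
Slot 2: Rook pays $5.43 × 490 = $2660.70
Total = $6842.10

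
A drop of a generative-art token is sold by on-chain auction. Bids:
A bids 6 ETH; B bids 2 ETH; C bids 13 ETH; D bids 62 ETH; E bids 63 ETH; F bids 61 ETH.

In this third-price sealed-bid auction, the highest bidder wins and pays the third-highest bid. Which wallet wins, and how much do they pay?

Rule: the highest bidder wins and pays the third-highest bid.
Bids ranked: 63 (E) > 62 (D) > 61 (F) > 13 (C) > 6 (A) > 2 (B)
E is highest; pays the third-highest bid, 61 ETH.

E pays 61 ETH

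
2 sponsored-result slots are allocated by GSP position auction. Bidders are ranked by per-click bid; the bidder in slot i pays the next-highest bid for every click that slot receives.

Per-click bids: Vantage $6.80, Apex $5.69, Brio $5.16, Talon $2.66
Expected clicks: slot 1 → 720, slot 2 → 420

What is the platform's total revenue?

Total revenue: $6264.00

Per-click bids in order: $6.80 (Vantage) > $5.69 (Apex) > $5.16 (Brio) > …
Slot 1: Vantage pays $5.69 × 720 = $4096.80
Slot 2: Apex pays $5.16 × 420 = $2167.20
Total = $6264.00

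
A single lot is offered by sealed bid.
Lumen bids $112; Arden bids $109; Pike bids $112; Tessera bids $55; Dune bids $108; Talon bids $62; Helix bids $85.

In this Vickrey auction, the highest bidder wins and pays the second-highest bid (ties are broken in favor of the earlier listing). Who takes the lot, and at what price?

Lumen pays $112

Bids ranked: 112 (Lumen) > 112 (Pike) > 109 (Arden) > 108 (Dune) > 85 (Helix) > 62 (Talon) > …
Tie at $112 → Lumen wins by tie-break.
Lumen is highest; pays the second-highest bid, $112.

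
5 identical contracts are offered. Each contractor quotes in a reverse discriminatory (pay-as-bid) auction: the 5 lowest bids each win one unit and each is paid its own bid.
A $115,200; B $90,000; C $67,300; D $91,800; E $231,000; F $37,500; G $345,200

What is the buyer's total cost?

Ordering the bids: 37,500 (F), 67,300 (C), 90,000 (B), 91,800 (D), 115,200 (A), 231,000 (E), 345,200 (G)
Lowest 5: F, C, B, D, A.
Total cost = 37,500 + 67,300 + 90,000 + 91,800 + 115,200 = $401,800.

Total cost: $401,800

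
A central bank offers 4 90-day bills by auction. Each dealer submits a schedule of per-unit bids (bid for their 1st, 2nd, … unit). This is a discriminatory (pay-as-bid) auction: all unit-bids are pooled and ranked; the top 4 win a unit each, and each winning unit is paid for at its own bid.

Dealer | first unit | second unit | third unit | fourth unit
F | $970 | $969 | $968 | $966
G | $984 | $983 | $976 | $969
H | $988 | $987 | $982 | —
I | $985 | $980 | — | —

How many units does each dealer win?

G 1, H 2, I 1

All unit-bids, highest first — top 4: 988 (H-1), 987 (H-2), 985 (I-1), 984 (G-1)
Next rejected bid: $983 (not a price — pay-as-bid).
Allocation: G 1, H 2, I 1.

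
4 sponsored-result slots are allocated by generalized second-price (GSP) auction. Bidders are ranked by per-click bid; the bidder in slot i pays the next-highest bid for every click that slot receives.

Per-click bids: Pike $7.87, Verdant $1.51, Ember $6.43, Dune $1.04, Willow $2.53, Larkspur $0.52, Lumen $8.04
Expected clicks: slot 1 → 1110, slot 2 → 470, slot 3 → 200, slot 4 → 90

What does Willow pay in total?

Per-click bids in order: $8.04 (Lumen) > $7.87 (Pike) > $6.43 (Ember) > $2.53 (Willow) > $1.51 (Verdant) > …
Willow holds slot 4 → pays next bid $1.51 × 90 clicks = $135.90.

Willow pays $135.90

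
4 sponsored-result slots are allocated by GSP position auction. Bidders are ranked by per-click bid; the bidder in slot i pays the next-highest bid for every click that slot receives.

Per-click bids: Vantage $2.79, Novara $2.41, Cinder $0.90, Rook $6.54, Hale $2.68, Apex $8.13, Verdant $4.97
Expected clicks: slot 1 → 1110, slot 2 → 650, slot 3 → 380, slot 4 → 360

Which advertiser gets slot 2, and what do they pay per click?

Rook; $4.97 per click

Per-click bids in order: $8.13 (Apex) > $6.54 (Rook) > $4.97 (Verdant) > $2.79 (Vantage) > $2.68 (Hale) > …
Slot 2 goes to the second-ranked bidder, Rook, who pays the next bid down: $4.97/click.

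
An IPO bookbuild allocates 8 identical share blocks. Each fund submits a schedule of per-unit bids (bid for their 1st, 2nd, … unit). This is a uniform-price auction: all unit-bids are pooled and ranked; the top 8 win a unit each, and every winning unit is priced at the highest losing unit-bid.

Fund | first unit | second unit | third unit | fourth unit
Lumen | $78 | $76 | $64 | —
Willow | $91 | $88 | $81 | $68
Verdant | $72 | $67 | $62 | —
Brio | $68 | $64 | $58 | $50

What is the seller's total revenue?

Total revenue: $536

Pooled unit-bids ranked (top 8): 91 (Willow-1), 88 (Willow-2), 81 (Willow-3), 78 (Lumen-1), 76 (Lumen-2), 72 (Verdant-1), 68 (Willow-4), 68 (Brio-1)
First bid not allocated: $67.
Allocation: Brio 1, Lumen 2, Verdant 1, Willow 4. Every unit priced at $67.
Revenue = 8 × 67 = $536.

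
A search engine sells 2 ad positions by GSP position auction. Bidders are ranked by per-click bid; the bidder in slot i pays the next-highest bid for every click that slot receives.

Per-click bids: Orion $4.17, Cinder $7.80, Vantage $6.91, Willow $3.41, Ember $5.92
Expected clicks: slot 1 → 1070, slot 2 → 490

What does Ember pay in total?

Ember pays $0.00

Sorting advertisers: $7.80 (Cinder) > $6.91 (Vantage) > $5.92 (Ember) > …
Ember ranks below slot 2 → no slot, pays nothing.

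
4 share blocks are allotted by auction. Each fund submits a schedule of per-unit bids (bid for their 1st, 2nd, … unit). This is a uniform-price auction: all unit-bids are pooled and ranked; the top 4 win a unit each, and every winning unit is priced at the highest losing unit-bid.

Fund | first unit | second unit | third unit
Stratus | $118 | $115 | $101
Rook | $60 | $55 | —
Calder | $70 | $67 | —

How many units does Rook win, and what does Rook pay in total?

Rook: 0 units, pays $0

Merging the schedules and taking the best 4: 118 (Stratus-1), 115 (Stratus-2), 101 (Stratus-3), 70 (Calder-1)
The (k+1)-th unit-bid is $67.
Rook wins 0 unit(s) at $67 each.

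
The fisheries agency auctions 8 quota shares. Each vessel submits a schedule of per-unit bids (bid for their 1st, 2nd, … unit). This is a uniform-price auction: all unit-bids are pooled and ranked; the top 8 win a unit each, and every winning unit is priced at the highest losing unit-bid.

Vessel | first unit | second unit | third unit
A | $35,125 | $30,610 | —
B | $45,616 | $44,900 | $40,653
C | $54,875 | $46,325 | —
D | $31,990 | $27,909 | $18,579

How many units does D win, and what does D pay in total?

D: 1 unit, pays $27,909

All unit-bids, highest first — top 8: 54,875 (C-1), 46,325 (C-2), 45,616 (B-1), 44,900 (B-2), 40,653 (B-3), 35,125 (A-1), 31,990 (D-1), 30,610 (A-2)
First bid not allocated: $27,909.
D wins 1 unit(s) at $27,909 each.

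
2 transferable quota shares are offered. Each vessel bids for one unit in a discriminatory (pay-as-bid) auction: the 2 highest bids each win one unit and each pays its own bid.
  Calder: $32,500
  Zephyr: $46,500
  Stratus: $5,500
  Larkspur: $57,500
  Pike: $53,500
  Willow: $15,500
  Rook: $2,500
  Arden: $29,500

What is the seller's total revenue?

Bids ranked high→low: 57,500 (Larkspur), 53,500 (Pike), 46,500 (Zephyr), 32,500 (Calder), …
Winners (2 units): Larkspur, Pike.
Total revenue = 57,500 + 53,500 = $111,000.

Total revenue: $111,000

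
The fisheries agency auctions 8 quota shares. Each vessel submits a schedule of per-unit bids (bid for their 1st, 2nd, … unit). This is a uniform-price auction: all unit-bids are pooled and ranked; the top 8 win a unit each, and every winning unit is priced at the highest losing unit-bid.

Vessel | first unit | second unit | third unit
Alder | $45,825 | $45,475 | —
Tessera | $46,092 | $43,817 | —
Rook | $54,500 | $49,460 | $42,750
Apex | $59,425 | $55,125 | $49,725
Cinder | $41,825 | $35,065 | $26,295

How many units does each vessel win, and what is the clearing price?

Pooled unit-bids ranked (top 8): 59,425 (Apex-1), 55,125 (Apex-2), 54,500 (Rook-1), 49,725 (Apex-3), 49,460 (Rook-2), 46,092 (Tessera-1), 45,825 (Alder-1), 45,475 (Alder-2)
First bid not allocated: $43,817.
Allocation: Alder 2, Apex 3, Rook 2, Tessera 1.

Alder 2, Apex 3, Rook 2, Tessera 1; clearing price $43,817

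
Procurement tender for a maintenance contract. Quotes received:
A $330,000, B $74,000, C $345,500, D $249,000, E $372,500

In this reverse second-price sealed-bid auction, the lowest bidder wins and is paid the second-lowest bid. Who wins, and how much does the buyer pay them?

Rule: the lowest bidder wins and is paid the second-lowest bid.
Bids ranked: 74,000 (B) < 249,000 (D) < 330,000 (A) < 345,500 (C) < 372,500 (E)
B is lowest; is paid the second-lowest bid, $249,000.

B is paid $249,000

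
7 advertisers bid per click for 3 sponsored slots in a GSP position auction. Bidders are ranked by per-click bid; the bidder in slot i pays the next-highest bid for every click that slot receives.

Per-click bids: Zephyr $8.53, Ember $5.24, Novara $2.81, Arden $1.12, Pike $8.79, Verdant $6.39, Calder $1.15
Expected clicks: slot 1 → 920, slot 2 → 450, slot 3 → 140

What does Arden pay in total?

Per-click bids in order: $8.79 (Pike) > $8.53 (Zephyr) > $6.39 (Verdant) > $5.24 (Ember) > …
Arden ranks below slot 3 → no slot, pays nothing.

Arden pays $0.00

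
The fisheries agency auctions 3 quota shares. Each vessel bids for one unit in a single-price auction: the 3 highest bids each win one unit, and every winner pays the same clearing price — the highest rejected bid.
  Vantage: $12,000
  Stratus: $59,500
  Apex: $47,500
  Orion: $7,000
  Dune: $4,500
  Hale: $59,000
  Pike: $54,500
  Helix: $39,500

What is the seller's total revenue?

Total revenue: $142,500

Sorting: 59,500 (Stratus), 59,000 (Hale), 54,500 (Pike), 47,500 (Apex), 39,500 (Helix), …
Winners (3 units): Stratus, Hale, Pike.
Clearing price = highest rejected bid = $47,500.
Total revenue = 3 × $47,500 = $142,500.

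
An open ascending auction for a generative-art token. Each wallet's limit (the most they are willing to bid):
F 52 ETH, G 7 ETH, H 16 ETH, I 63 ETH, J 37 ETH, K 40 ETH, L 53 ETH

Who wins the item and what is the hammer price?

I wins at 53 ETH

Rule: the price rises until one bidder remains; the winner pays the price at which the last rival dropped out.
Limits ranked: 63 (I) > 53 (L) > 52 (F) > 40 (K) > 37 (J) > 16 (H) > …
Once the price passes 53 ETH, only I is left; the hammer falls at L's limit of 53 ETH.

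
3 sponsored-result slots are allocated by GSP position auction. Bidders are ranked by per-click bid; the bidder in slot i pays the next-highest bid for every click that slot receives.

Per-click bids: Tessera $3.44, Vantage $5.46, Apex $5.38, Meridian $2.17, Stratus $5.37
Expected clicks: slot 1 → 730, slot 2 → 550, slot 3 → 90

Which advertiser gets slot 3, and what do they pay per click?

Stratus; $3.44 per click

Per-click bids in order: $5.46 (Vantage) > $5.38 (Apex) > $5.37 (Stratus) > $3.44 (Tessera) > …
Slot 3 goes to the third-ranked bidder, Stratus, who pays the next bid down: $3.44/click.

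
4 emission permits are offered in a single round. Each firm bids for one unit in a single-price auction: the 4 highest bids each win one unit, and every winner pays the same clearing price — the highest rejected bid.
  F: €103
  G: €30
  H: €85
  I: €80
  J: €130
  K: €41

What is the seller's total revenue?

Total revenue: €164

Sorting: 130 (J), 103 (F), 85 (H), 80 (I), 41 (K), 30 (G)
Top 4: J, F, H, I.
First losing bid is K's €41, which sets the uniform price.
Total revenue = 4 × €41 = €164.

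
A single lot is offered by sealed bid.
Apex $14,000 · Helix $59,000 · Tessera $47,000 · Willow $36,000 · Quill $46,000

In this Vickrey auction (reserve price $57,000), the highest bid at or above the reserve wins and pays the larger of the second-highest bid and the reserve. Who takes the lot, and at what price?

Vickrey auction (reserve price $57,000): the highest bid at or above the reserve wins and pays the larger of the second-highest bid and the reserve.
Sorting bids: 59,000 (Helix) > 47,000 (Tessera) > 46,000 (Quill) > 36,000 (Willow) > 14,000 (Apex)
Highest eligible bid: Helix at $59,000.
Second-highest bid $47,000 is below the reserve $57,000, so the reserve binds → payment $57,000.

Helix pays $57,000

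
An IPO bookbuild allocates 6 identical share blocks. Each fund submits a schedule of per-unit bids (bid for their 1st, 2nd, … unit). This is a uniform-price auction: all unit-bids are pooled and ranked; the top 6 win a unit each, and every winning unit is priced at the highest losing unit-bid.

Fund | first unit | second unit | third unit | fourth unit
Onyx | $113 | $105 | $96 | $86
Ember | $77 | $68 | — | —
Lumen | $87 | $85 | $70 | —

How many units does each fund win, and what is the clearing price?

Merging the schedules and taking the best 6: 113 (Onyx-1), 105 (Onyx-2), 96 (Onyx-3), 87 (Lumen-1), 86 (Onyx-4), 85 (Lumen-2)
First bid not allocated: $77.
Allocation: Lumen 2, Onyx 4.

Lumen 2, Onyx 4; clearing price $77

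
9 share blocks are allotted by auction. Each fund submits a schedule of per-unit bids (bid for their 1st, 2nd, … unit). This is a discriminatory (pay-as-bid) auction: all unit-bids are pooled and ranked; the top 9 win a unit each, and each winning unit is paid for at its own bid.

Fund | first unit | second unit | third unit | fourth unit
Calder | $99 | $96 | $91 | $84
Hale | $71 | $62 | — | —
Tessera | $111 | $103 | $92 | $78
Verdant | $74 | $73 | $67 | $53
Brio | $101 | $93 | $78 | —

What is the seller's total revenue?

Merging the schedules and taking the best 9: 111 (Tessera-1), 103 (Tessera-2), 101 (Brio-1), 99 (Calder-1), 96 (Calder-2), 93 (Brio-2), 92 (Tessera-3), 91 (Calder-3), 84 (Calder-4)
Next rejected bid: $78 (not a price — pay-as-bid).
Each winning unit pays its own bid.
Revenue = 111 + 103 + 101 + 99 + 96 + 93 + 92 + 91 + 84 = $870.

Total revenue: $870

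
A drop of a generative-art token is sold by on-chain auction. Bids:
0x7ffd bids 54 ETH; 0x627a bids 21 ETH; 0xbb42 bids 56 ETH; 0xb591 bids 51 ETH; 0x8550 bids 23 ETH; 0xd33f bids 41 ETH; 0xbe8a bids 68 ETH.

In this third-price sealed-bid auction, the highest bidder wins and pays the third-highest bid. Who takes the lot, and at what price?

0xbe8a pays 54 ETH

Third-price sealed-bid auction: the highest bidder wins and pays the third-highest bid.
Sorting bids: 68 (0xbe8a) > 56 (0xbb42) > 54 (0x7ffd) > 51 (0xb591) > 41 (0xd33f) > 23 (0x8550) > …
0xbe8a wins; payment is bid #3 in the ranking = 54 ETH.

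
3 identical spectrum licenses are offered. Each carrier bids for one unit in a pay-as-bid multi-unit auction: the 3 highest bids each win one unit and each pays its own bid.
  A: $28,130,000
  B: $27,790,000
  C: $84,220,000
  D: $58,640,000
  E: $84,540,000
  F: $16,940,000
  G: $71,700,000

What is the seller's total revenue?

Sorting: 84,540,000 (E), 84,220,000 (C), 71,700,000 (G), 58,640,000 (D), 28,130,000 (A), …
The 3 highest are E, C, G.
Total revenue = 84,540,000 + 84,220,000 + 71,700,000 = $240,460,000.

Total revenue: $240,460,000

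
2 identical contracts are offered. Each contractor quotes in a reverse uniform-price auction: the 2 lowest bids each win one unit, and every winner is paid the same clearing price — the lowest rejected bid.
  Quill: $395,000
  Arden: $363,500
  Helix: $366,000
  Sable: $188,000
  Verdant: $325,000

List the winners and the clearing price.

Bids ranked low→high: 188,000 (Sable), 325,000 (Verdant), 363,500 (Arden), 366,000 (Helix), …
Lowest 2: Sable, Verdant.
Clearing price = lowest rejected bid = $363,500.

Sable, Verdant; each is paid $363,500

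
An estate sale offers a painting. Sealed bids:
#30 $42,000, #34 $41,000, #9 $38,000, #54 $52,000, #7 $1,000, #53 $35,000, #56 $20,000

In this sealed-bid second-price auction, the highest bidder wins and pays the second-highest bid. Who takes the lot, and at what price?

#54 pays $42,000

Sorting bids: 52,000 (#54) > 42,000 (#30) > 41,000 (#34) > 38,000 (#9) > 35,000 (#53) > 20,000 (#56) > …
Second-price: #54 pays #30's bid of $42,000.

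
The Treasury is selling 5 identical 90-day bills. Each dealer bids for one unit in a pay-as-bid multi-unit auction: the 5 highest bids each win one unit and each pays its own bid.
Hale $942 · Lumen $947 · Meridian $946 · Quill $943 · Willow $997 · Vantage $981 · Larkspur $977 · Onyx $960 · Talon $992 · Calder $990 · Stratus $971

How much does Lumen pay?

Lumen pays $0

Bids ranked high→low: 997 (Willow), 992 (Talon), 990 (Calder), 981 (Vantage), 977 (Larkspur), 971 (Stratus), 960 (Onyx), …
Winners (5 units): Willow, Talon, Calder, Vantage, Larkspur.
Lumen does not win → $0.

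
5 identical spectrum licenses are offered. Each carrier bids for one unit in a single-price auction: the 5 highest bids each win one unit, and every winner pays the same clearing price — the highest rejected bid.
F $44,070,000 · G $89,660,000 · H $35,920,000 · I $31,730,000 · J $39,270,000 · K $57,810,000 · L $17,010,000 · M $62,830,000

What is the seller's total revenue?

Total revenue: $179,600,000

Ordering the bids: 89,660,000 (G), 62,830,000 (M), 57,810,000 (K), 44,070,000 (F), 39,270,000 (J), 35,920,000 (H), 31,730,000 (I), …
Top 5: G, M, K, F, J.
Clearing price = highest rejected bid = $35,920,000.
Total revenue = 5 × $35,920,000 = $179,600,000.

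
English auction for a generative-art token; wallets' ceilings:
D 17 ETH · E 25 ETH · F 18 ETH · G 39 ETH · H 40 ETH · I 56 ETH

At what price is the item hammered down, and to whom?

Limits ranked: 56 (I) > 40 (H) > 39 (G) > 25 (E) > 18 (F) > 17 (D)
Bidding ends when H exits at 40 ETH; I takes it.

I wins at 40 ETH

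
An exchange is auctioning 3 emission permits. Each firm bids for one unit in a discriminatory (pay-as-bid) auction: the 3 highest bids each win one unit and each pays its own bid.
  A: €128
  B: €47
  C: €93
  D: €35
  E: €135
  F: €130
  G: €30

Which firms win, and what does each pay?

E €135, F €130, A €128

Ordering the bids: 135 (E), 130 (F), 128 (A), 93 (C), 47 (B), …
Top 3: E, F, A.
Each winner pays its own bid: E €135, F €130, A €128.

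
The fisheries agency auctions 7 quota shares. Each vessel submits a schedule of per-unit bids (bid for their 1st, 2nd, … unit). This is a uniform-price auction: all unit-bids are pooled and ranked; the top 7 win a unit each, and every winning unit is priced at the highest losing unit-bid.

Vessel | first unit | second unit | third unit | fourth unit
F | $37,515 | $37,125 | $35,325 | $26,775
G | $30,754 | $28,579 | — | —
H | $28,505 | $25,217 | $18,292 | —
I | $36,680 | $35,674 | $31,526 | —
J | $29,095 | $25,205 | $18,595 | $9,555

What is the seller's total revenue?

Total revenue: $203,665

Merging the schedules and taking the best 7: 37,515 (F-1), 37,125 (F-2), 36,680 (I-1), 35,674 (I-2), 35,325 (F-3), 31,526 (I-3), 30,754 (G-1)
The (k+1)-th unit-bid is $29,095.
Allocation: F 3, G 1, I 3. Every unit priced at $29,095.
Revenue = 7 × 29,095 = $203,665.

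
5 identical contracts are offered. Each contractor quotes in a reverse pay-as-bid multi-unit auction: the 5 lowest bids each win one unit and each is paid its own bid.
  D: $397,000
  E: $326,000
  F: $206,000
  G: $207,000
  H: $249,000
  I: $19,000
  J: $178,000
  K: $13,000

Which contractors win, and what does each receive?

K $13,000, I $19,000, J $178,000, F $206,000, G $207,000

Bids ranked low→high: 13,000 (K), 19,000 (I), 178,000 (J), 206,000 (F), 207,000 (G), 249,000 (H), 326,000 (E), …
The 5 lowest are K, I, J, F, G.
Each winner is paid its own bid: K $13,000, I $19,000, J $178,000, F $206,000, G $207,000.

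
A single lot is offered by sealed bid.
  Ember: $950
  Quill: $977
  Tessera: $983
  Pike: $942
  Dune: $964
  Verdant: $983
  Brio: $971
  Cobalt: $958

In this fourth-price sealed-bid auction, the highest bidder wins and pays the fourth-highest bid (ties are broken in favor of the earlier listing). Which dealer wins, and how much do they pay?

Tessera pays $971

Bids in order: 983 (Tessera) > 983 (Verdant) > 977 (Quill) > 971 (Brio) > 964 (Dune) > 958 (Cobalt) > …
Tie at $983 → Tessera wins by tie-break.
Tessera is highest; pays the fourth-highest bid, $971.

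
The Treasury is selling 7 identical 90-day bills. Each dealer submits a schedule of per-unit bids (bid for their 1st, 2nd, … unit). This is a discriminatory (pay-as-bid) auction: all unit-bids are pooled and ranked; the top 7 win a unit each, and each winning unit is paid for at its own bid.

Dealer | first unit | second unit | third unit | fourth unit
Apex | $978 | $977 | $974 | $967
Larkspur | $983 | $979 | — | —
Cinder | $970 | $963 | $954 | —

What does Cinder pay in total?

Merging the schedules and taking the best 7: 983 (Larkspur-1), 979 (Larkspur-2), 978 (Apex-1), 977 (Apex-2), 974 (Apex-3), 970 (Cinder-1), 967 (Apex-4)
Next rejected bid: $963 (not a price — pay-as-bid).
Cinder's winning unit-bids: 970 = $970.

Cinder pays $970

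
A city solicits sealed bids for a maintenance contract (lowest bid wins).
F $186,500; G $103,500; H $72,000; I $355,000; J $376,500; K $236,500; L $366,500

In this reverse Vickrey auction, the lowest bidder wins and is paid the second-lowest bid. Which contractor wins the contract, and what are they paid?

Rule: the lowest bidder wins and is paid the second-lowest bid.
Bids in order: 72,000 (H) < 103,500 (G) < 186,500 (F) < 236,500 (K) < 355,000 (I) < 366,500 (L) < …
H is lowest; is paid the second-lowest bid, $103,500.

H is paid $103,500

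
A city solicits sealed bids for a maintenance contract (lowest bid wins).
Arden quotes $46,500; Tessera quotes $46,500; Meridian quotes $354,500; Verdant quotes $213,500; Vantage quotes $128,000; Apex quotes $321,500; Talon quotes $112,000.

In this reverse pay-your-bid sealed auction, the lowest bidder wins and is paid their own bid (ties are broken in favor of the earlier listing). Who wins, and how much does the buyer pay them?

Arden is paid $46,500

Rule: the lowest bidder wins and is paid their own bid.
Bids ranked: 46,500 (Arden) < 46,500 (Tessera) < 112,000 (Talon) < 128,000 (Vantage) < 213,500 (Verdant) < 321,500 (Apex) < …
Arden and Tessera tie at $46,500; tie-break gives it to Arden.
First-price: Arden is paid what they bid, $46,500.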